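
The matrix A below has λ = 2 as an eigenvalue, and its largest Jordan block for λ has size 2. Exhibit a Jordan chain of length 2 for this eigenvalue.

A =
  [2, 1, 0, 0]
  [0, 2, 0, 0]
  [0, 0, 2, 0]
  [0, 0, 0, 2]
A Jordan chain for λ = 2 of length 2:
v_1 = (1, 0, 0, 0)ᵀ
v_2 = (0, 1, 0, 0)ᵀ

Let N = A − (2)·I. We want v_2 with N^2 v_2 = 0 but N^1 v_2 ≠ 0; then v_{j-1} := N · v_j for j = 2, …, 2.

Pick v_2 = (0, 1, 0, 0)ᵀ.
Then v_1 = N · v_2 = (1, 0, 0, 0)ᵀ.

Sanity check: (A − (2)·I) v_1 = (0, 0, 0, 0)ᵀ = 0. ✓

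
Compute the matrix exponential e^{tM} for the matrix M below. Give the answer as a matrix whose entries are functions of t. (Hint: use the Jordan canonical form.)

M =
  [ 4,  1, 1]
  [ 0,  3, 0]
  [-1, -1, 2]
e^{tM} =
  [t*exp(3*t) + exp(3*t), t*exp(3*t), t*exp(3*t)]
  [0, exp(3*t), 0]
  [-t*exp(3*t), -t*exp(3*t), -t*exp(3*t) + exp(3*t)]

Strategy: write M = P · J · P⁻¹ where J is a Jordan canonical form, so e^{tM} = P · e^{tJ} · P⁻¹, and e^{tJ} can be computed block-by-block.

M has Jordan form
J =
  [3, 1, 0]
  [0, 3, 0]
  [0, 0, 3]
(up to reordering of blocks).

Per-block formulas:
  For a 2×2 Jordan block J_2(3): exp(t · J_2(3)) = e^(3t)·(I + t·N), where N is the 2×2 nilpotent shift.
  For a 1×1 block at λ = 3: exp(t · [3]) = [e^(3t)].

After assembling e^{tJ} and conjugating by P, we get:

e^{tM} =
  [t*exp(3*t) + exp(3*t), t*exp(3*t), t*exp(3*t)]
  [0, exp(3*t), 0]
  [-t*exp(3*t), -t*exp(3*t), -t*exp(3*t) + exp(3*t)]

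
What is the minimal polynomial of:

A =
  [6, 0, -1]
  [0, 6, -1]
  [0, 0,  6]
x^2 - 12*x + 36

The characteristic polynomial is χ_A(x) = (x - 6)^3, so the eigenvalues are known. The minimal polynomial is
  m_A(x) = Π_λ (x − λ)^{k_λ}
where k_λ is the size of the *largest* Jordan block for λ (equivalently, the smallest k with (A − λI)^k v = 0 for every generalised eigenvector v of λ).

  λ = 6: largest Jordan block has size 2, contributing (x − 6)^2

So m_A(x) = (x - 6)^2 = x^2 - 12*x + 36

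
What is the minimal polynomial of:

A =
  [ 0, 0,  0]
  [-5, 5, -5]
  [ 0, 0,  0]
x^2 - 5*x

The characteristic polynomial is χ_A(x) = x^2*(x - 5), so the eigenvalues are known. The minimal polynomial is
  m_A(x) = Π_λ (x − λ)^{k_λ}
where k_λ is the size of the *largest* Jordan block for λ (equivalently, the smallest k with (A − λI)^k v = 0 for every generalised eigenvector v of λ).

  λ = 0: largest Jordan block has size 1, contributing (x − 0)
  λ = 5: largest Jordan block has size 1, contributing (x − 5)

So m_A(x) = x*(x - 5) = x^2 - 5*x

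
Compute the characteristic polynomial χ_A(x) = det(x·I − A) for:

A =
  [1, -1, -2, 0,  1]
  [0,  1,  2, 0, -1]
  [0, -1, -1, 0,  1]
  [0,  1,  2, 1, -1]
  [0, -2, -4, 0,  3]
x^5 - 5*x^4 + 10*x^3 - 10*x^2 + 5*x - 1

Expanding det(x·I − A) (e.g. by cofactor expansion or by noting that A is similar to its Jordan form J, which has the same characteristic polynomial as A) gives
  χ_A(x) = x^5 - 5*x^4 + 10*x^3 - 10*x^2 + 5*x - 1
which factors as (x - 1)^5. The eigenvalues (with algebraic multiplicities) are λ = 1 with multiplicity 5.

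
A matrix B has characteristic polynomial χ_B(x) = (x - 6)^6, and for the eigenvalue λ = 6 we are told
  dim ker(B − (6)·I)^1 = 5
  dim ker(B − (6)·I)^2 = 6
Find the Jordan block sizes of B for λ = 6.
Block sizes for λ = 6: [2, 1, 1, 1, 1]

From the dimensions of kernels of powers, the number of Jordan blocks of size at least j is d_j − d_{j−1} where d_j = dim ker(N^j) (with d_0 = 0). Computing the differences gives [5, 1].
The number of blocks of size exactly k is (#blocks of size ≥ k) − (#blocks of size ≥ k + 1), so the partition is: 4 block(s) of size 1, 1 block(s) of size 2.
In nonincreasing order the block sizes are [2, 1, 1, 1, 1].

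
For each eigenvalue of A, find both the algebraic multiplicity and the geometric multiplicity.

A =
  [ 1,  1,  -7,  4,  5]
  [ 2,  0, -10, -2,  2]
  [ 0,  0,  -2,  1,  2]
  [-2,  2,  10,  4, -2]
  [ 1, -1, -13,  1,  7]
λ = 2: alg = 5, geom = 3

Step 1 — factor the characteristic polynomial to read off the algebraic multiplicities:
  χ_A(x) = (x - 2)^5

Step 2 — compute geometric multiplicities via the rank-nullity identity g(λ) = n − rank(A − λI):
  rank(A − (2)·I) = 2, so dim ker(A − (2)·I) = n − 2 = 3

Summary:
  λ = 2: algebraic multiplicity = 5, geometric multiplicity = 3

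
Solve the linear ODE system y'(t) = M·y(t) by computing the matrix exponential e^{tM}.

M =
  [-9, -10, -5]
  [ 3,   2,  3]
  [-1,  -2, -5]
e^{tM} =
  [-5*t*exp(-4*t) + exp(-4*t), -10*t*exp(-4*t), -5*t*exp(-4*t)]
  [3*t*exp(-4*t), 6*t*exp(-4*t) + exp(-4*t), 3*t*exp(-4*t)]
  [-t*exp(-4*t), -2*t*exp(-4*t), -t*exp(-4*t) + exp(-4*t)]

Strategy: write M = P · J · P⁻¹ where J is a Jordan canonical form, so e^{tM} = P · e^{tJ} · P⁻¹, and e^{tJ} can be computed block-by-block.

M has Jordan form
J =
  [-4,  1,  0]
  [ 0, -4,  0]
  [ 0,  0, -4]
(up to reordering of blocks).

Per-block formulas:
  For a 1×1 block at λ = -4: exp(t · [-4]) = [e^(-4t)].
  For a 2×2 Jordan block J_2(-4): exp(t · J_2(-4)) = e^(-4t)·(I + t·N), where N is the 2×2 nilpotent shift.

After assembling e^{tJ} and conjugating by P, we get:

e^{tM} =
  [-5*t*exp(-4*t) + exp(-4*t), -10*t*exp(-4*t), -5*t*exp(-4*t)]
  [3*t*exp(-4*t), 6*t*exp(-4*t) + exp(-4*t), 3*t*exp(-4*t)]
  [-t*exp(-4*t), -2*t*exp(-4*t), -t*exp(-4*t) + exp(-4*t)]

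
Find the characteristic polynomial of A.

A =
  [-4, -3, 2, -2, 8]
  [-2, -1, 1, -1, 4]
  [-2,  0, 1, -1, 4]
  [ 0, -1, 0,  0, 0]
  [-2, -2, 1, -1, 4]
x^5

Expanding det(x·I − A) (e.g. by cofactor expansion or by noting that A is similar to its Jordan form J, which has the same characteristic polynomial as A) gives
  χ_A(x) = x^5
which factors as x^5. The eigenvalues (with algebraic multiplicities) are λ = 0 with multiplicity 5.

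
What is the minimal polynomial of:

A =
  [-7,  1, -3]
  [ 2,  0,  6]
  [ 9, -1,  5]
x^3 + 2*x^2 - 4*x - 8

The characteristic polynomial is χ_A(x) = (x - 2)*(x + 2)^2, so the eigenvalues are known. The minimal polynomial is
  m_A(x) = Π_λ (x − λ)^{k_λ}
where k_λ is the size of the *largest* Jordan block for λ (equivalently, the smallest k with (A − λI)^k v = 0 for every generalised eigenvector v of λ).

  λ = -2: largest Jordan block has size 2, contributing (x + 2)^2
  λ = 2: largest Jordan block has size 1, contributing (x − 2)

So m_A(x) = (x - 2)*(x + 2)^2 = x^3 + 2*x^2 - 4*x - 8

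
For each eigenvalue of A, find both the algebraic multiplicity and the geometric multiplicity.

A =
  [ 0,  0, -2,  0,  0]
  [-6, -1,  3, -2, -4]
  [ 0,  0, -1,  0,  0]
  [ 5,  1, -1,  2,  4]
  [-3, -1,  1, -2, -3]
λ = -1: alg = 3, geom = 1; λ = 0: alg = 2, geom = 1

Step 1 — factor the characteristic polynomial to read off the algebraic multiplicities:
  χ_A(x) = x^2*(x + 1)^3

Step 2 — compute geometric multiplicities via the rank-nullity identity g(λ) = n − rank(A − λI):
  rank(A − (-1)·I) = 4, so dim ker(A − (-1)·I) = n − 4 = 1
  rank(A − (0)·I) = 4, so dim ker(A − (0)·I) = n − 4 = 1

Summary:
  λ = -1: algebraic multiplicity = 3, geometric multiplicity = 1
  λ = 0: algebraic multiplicity = 2, geometric multiplicity = 1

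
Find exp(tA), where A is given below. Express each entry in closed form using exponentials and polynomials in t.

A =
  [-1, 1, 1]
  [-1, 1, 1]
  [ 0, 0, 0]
e^{tA} =
  [1 - t, t, t]
  [-t, t + 1, t]
  [0, 0, 1]

Strategy: write A = P · J · P⁻¹ where J is a Jordan canonical form, so e^{tA} = P · e^{tJ} · P⁻¹, and e^{tJ} can be computed block-by-block.

A has Jordan form
J =
  [0, 1, 0]
  [0, 0, 0]
  [0, 0, 0]
(up to reordering of blocks).

Per-block formulas:
  For a 2×2 Jordan block J_2(0): exp(t · J_2(0)) = e^(0t)·(I + t·N), where N is the 2×2 nilpotent shift.
  For a 1×1 block at λ = 0: exp(t · [0]) = [e^(0t)].

After assembling e^{tJ} and conjugating by P, we get:

e^{tA} =
  [1 - t, t, t]
  [-t, t + 1, t]
  [0, 0, 1]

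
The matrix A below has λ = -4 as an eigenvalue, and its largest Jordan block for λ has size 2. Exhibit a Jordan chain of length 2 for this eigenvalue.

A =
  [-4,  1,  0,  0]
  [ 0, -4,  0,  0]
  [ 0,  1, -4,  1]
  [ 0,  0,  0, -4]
A Jordan chain for λ = -4 of length 2:
v_1 = (1, 0, 1, 0)ᵀ
v_2 = (0, 1, 0, 0)ᵀ

Let N = A − (-4)·I. We want v_2 with N^2 v_2 = 0 but N^1 v_2 ≠ 0; then v_{j-1} := N · v_j for j = 2, …, 2.

Pick v_2 = (0, 1, 0, 0)ᵀ.
Then v_1 = N · v_2 = (1, 0, 1, 0)ᵀ.

Sanity check: (A − (-4)·I) v_1 = (0, 0, 0, 0)ᵀ = 0. ✓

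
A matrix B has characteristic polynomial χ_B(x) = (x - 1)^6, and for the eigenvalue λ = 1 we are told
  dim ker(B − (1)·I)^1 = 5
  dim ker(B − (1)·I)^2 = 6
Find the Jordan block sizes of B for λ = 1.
Block sizes for λ = 1: [2, 1, 1, 1, 1]

From the dimensions of kernels of powers, the number of Jordan blocks of size at least j is d_j − d_{j−1} where d_j = dim ker(N^j) (with d_0 = 0). Computing the differences gives [5, 1].
The number of blocks of size exactly k is (#blocks of size ≥ k) − (#blocks of size ≥ k + 1), so the partition is: 4 block(s) of size 1, 1 block(s) of size 2.
In nonincreasing order the block sizes are [2, 1, 1, 1, 1].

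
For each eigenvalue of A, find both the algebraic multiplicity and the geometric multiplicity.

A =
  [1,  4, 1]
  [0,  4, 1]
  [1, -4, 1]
λ = 2: alg = 3, geom = 1

Step 1 — factor the characteristic polynomial to read off the algebraic multiplicities:
  χ_A(x) = (x - 2)^3

Step 2 — compute geometric multiplicities via the rank-nullity identity g(λ) = n − rank(A − λI):
  rank(A − (2)·I) = 2, so dim ker(A − (2)·I) = n − 2 = 1

Summary:
  λ = 2: algebraic multiplicity = 3, geometric multiplicity = 1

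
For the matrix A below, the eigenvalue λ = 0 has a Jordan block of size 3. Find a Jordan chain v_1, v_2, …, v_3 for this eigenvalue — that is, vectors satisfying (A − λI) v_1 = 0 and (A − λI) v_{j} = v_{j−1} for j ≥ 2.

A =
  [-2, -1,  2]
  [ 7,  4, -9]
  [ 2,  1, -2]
A Jordan chain for λ = 0 of length 3:
v_1 = (1, -4, -1)ᵀ
v_2 = (-2, 7, 2)ᵀ
v_3 = (1, 0, 0)ᵀ

Let N = A − (0)·I. We want v_3 with N^3 v_3 = 0 but N^2 v_3 ≠ 0; then v_{j-1} := N · v_j for j = 3, …, 2.

Pick v_3 = (1, 0, 0)ᵀ.
Then v_2 = N · v_3 = (-2, 7, 2)ᵀ.
Then v_1 = N · v_2 = (1, -4, -1)ᵀ.

Sanity check: (A − (0)·I) v_1 = (0, 0, 0)ᵀ = 0. ✓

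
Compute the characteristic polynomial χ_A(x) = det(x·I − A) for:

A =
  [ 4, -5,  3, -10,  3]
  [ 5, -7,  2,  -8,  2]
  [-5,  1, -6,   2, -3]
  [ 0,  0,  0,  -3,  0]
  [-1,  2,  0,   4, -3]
x^5 + 15*x^4 + 90*x^3 + 270*x^2 + 405*x + 243

Expanding det(x·I − A) (e.g. by cofactor expansion or by noting that A is similar to its Jordan form J, which has the same characteristic polynomial as A) gives
  χ_A(x) = x^5 + 15*x^4 + 90*x^3 + 270*x^2 + 405*x + 243
which factors as (x + 3)^5. The eigenvalues (with algebraic multiplicities) are λ = -3 with multiplicity 5.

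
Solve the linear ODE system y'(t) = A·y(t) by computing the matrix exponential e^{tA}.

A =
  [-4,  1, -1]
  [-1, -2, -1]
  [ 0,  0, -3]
e^{tA} =
  [-t*exp(-3*t) + exp(-3*t), t*exp(-3*t), -t*exp(-3*t)]
  [-t*exp(-3*t), t*exp(-3*t) + exp(-3*t), -t*exp(-3*t)]
  [0, 0, exp(-3*t)]

Strategy: write A = P · J · P⁻¹ where J is a Jordan canonical form, so e^{tA} = P · e^{tJ} · P⁻¹, and e^{tJ} can be computed block-by-block.

A has Jordan form
J =
  [-3,  1,  0]
  [ 0, -3,  0]
  [ 0,  0, -3]
(up to reordering of blocks).

Per-block formulas:
  For a 1×1 block at λ = -3: exp(t · [-3]) = [e^(-3t)].
  For a 2×2 Jordan block J_2(-3): exp(t · J_2(-3)) = e^(-3t)·(I + t·N), where N is the 2×2 nilpotent shift.

After assembling e^{tJ} and conjugating by P, we get:

e^{tA} =
  [-t*exp(-3*t) + exp(-3*t), t*exp(-3*t), -t*exp(-3*t)]
  [-t*exp(-3*t), t*exp(-3*t) + exp(-3*t), -t*exp(-3*t)]
  [0, 0, exp(-3*t)]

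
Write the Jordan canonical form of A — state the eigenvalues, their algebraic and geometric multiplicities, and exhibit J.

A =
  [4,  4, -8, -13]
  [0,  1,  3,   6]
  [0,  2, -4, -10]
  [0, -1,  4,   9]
J_2(1) ⊕ J_2(4)

The characteristic polynomial is
  det(x·I − A) = x^4 - 10*x^3 + 33*x^2 - 40*x + 16 = (x - 4)^2*(x - 1)^2

Eigenvalues and multiplicities (the geometric multiplicity of λ is n − rank(A − λI), which equals the number of Jordan blocks for λ):
  λ = 1: algebraic multiplicity = 2, geometric multiplicity = 1
  λ = 4: algebraic multiplicity = 2, geometric multiplicity = 1

Determining the block sizes for each eigenvalue:
  λ = 1: one block (gm = 1), so the single block has size am = 2 → block sizes [2]
  λ = 4: one block (gm = 1), so the single block has size am = 2 → block sizes [2]

Assembling the blocks gives a Jordan form
J =
  [1, 1, 0, 0]
  [0, 1, 0, 0]
  [0, 0, 4, 1]
  [0, 0, 0, 4]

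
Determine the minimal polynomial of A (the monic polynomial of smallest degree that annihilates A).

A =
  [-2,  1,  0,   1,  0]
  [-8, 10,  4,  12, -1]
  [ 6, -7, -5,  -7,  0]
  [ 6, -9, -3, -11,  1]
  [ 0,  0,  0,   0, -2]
x^3 + 6*x^2 + 12*x + 8

The characteristic polynomial is χ_A(x) = (x + 2)^5, so the eigenvalues are known. The minimal polynomial is
  m_A(x) = Π_λ (x − λ)^{k_λ}
where k_λ is the size of the *largest* Jordan block for λ (equivalently, the smallest k with (A − λI)^k v = 0 for every generalised eigenvector v of λ).

  λ = -2: largest Jordan block has size 3, contributing (x + 2)^3

So m_A(x) = (x + 2)^3 = x^3 + 6*x^2 + 12*x + 8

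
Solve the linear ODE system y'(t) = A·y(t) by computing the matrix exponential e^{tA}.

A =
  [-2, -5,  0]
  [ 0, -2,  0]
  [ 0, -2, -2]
e^{tA} =
  [exp(-2*t), -5*t*exp(-2*t), 0]
  [0, exp(-2*t), 0]
  [0, -2*t*exp(-2*t), exp(-2*t)]

Strategy: write A = P · J · P⁻¹ where J is a Jordan canonical form, so e^{tA} = P · e^{tJ} · P⁻¹, and e^{tJ} can be computed block-by-block.

A has Jordan form
J =
  [-2,  1,  0]
  [ 0, -2,  0]
  [ 0,  0, -2]
(up to reordering of blocks).

Per-block formulas:
  For a 1×1 block at λ = -2: exp(t · [-2]) = [e^(-2t)].
  For a 2×2 Jordan block J_2(-2): exp(t · J_2(-2)) = e^(-2t)·(I + t·N), where N is the 2×2 nilpotent shift.

After assembling e^{tJ} and conjugating by P, we get:

e^{tA} =
  [exp(-2*t), -5*t*exp(-2*t), 0]
  [0, exp(-2*t), 0]
  [0, -2*t*exp(-2*t), exp(-2*t)]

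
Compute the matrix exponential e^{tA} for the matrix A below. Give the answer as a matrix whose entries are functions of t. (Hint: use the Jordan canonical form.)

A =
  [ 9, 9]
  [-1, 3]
e^{tA} =
  [3*t*exp(6*t) + exp(6*t), 9*t*exp(6*t)]
  [-t*exp(6*t), -3*t*exp(6*t) + exp(6*t)]

Strategy: write A = P · J · P⁻¹ where J is a Jordan canonical form, so e^{tA} = P · e^{tJ} · P⁻¹, and e^{tJ} can be computed block-by-block.

A has Jordan form
J =
  [6, 1]
  [0, 6]
(up to reordering of blocks).

Per-block formulas:
  For a 2×2 Jordan block J_2(6): exp(t · J_2(6)) = e^(6t)·(I + t·N), where N is the 2×2 nilpotent shift.

After assembling e^{tJ} and conjugating by P, we get:

e^{tA} =
  [3*t*exp(6*t) + exp(6*t), 9*t*exp(6*t)]
  [-t*exp(6*t), -3*t*exp(6*t) + exp(6*t)]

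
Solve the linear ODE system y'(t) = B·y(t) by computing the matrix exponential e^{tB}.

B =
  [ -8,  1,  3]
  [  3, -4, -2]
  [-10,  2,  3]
e^{tB} =
  [-t^2*exp(-3*t) - 5*t*exp(-3*t) + exp(-3*t), t*exp(-3*t), t^2*exp(-3*t)/2 + 3*t*exp(-3*t)]
  [t^2*exp(-3*t) + 3*t*exp(-3*t), -t*exp(-3*t) + exp(-3*t), -t^2*exp(-3*t)/2 - 2*t*exp(-3*t)]
  [-2*t^2*exp(-3*t) - 10*t*exp(-3*t), 2*t*exp(-3*t), t^2*exp(-3*t) + 6*t*exp(-3*t) + exp(-3*t)]

Strategy: write B = P · J · P⁻¹ where J is a Jordan canonical form, so e^{tB} = P · e^{tJ} · P⁻¹, and e^{tJ} can be computed block-by-block.

B has Jordan form
J =
  [-3,  1,  0]
  [ 0, -3,  1]
  [ 0,  0, -3]
(up to reordering of blocks).

Per-block formulas:
  For a 3×3 Jordan block J_3(-3): exp(t · J_3(-3)) = e^(-3t)·(I + t·N + (t^2/2)·N^2), where N is the 3×3 nilpotent shift.

After assembling e^{tJ} and conjugating by P, we get:

e^{tB} =
  [-t^2*exp(-3*t) - 5*t*exp(-3*t) + exp(-3*t), t*exp(-3*t), t^2*exp(-3*t)/2 + 3*t*exp(-3*t)]
  [t^2*exp(-3*t) + 3*t*exp(-3*t), -t*exp(-3*t) + exp(-3*t), -t^2*exp(-3*t)/2 - 2*t*exp(-3*t)]
  [-2*t^2*exp(-3*t) - 10*t*exp(-3*t), 2*t*exp(-3*t), t^2*exp(-3*t) + 6*t*exp(-3*t) + exp(-3*t)]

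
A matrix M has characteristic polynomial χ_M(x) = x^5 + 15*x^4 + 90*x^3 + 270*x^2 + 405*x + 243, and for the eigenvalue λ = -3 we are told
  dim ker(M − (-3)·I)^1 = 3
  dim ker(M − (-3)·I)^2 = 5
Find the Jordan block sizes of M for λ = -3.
Block sizes for λ = -3: [2, 2, 1]

From the dimensions of kernels of powers, the number of Jordan blocks of size at least j is d_j − d_{j−1} where d_j = dim ker(N^j) (with d_0 = 0). Computing the differences gives [3, 2].
The number of blocks of size exactly k is (#blocks of size ≥ k) − (#blocks of size ≥ k + 1), so the partition is: 1 block(s) of size 1, 2 block(s) of size 2.
In nonincreasing order the block sizes are [2, 2, 1].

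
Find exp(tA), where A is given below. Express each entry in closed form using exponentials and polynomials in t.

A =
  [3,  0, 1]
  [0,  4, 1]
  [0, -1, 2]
e^{tA} =
  [exp(3*t), -t^2*exp(3*t)/2, -t^2*exp(3*t)/2 + t*exp(3*t)]
  [0, t*exp(3*t) + exp(3*t), t*exp(3*t)]
  [0, -t*exp(3*t), -t*exp(3*t) + exp(3*t)]

Strategy: write A = P · J · P⁻¹ where J is a Jordan canonical form, so e^{tA} = P · e^{tJ} · P⁻¹, and e^{tJ} can be computed block-by-block.

A has Jordan form
J =
  [3, 1, 0]
  [0, 3, 1]
  [0, 0, 3]
(up to reordering of blocks).

Per-block formulas:
  For a 3×3 Jordan block J_3(3): exp(t · J_3(3)) = e^(3t)·(I + t·N + (t^2/2)·N^2), where N is the 3×3 nilpotent shift.

After assembling e^{tJ} and conjugating by P, we get:

e^{tA} =
  [exp(3*t), -t^2*exp(3*t)/2, -t^2*exp(3*t)/2 + t*exp(3*t)]
  [0, t*exp(3*t) + exp(3*t), t*exp(3*t)]
  [0, -t*exp(3*t), -t*exp(3*t) + exp(3*t)]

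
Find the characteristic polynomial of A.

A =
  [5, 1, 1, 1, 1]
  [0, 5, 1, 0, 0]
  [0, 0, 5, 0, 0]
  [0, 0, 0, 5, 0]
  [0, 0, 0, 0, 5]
x^5 - 25*x^4 + 250*x^3 - 1250*x^2 + 3125*x - 3125

Expanding det(x·I − A) (e.g. by cofactor expansion or by noting that A is similar to its Jordan form J, which has the same characteristic polynomial as A) gives
  χ_A(x) = x^5 - 25*x^4 + 250*x^3 - 1250*x^2 + 3125*x - 3125
which factors as (x - 5)^5. The eigenvalues (with algebraic multiplicities) are λ = 5 with multiplicity 5.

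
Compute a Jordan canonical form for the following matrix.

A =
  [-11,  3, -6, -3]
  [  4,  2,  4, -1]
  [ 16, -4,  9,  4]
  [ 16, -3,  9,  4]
J_3(1) ⊕ J_1(1)

The characteristic polynomial is
  det(x·I − A) = x^4 - 4*x^3 + 6*x^2 - 4*x + 1 = (x - 1)^4

Eigenvalues and multiplicities (the geometric multiplicity of λ is n − rank(A − λI), which equals the number of Jordan blocks for λ):
  λ = 1: algebraic multiplicity = 4, geometric multiplicity = 2

Determining the block sizes for each eigenvalue:
  λ = 1: with am = 4 and gm = 2, the partition is not yet determined (e.g. several partitions of 4 into 2 parts exist). Let N = A − (1)·I. Computing rank(N^1) = 2, rank(N^2) = 1, rank(N^3) = 0; the number of blocks of size ≥ j is rank(N^{j−1}) − rank(N^j), giving [2, 1, 1]. So we have 1 block(s) of size 3, 1 block(s) of size 1 → block sizes [3, 1]

Assembling the blocks gives a Jordan form
J =
  [1, 1, 0, 0]
  [0, 1, 1, 0]
  [0, 0, 1, 0]
  [0, 0, 0, 1]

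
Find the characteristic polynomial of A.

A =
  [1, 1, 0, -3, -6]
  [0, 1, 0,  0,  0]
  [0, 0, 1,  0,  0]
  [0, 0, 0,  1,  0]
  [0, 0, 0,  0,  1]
x^5 - 5*x^4 + 10*x^3 - 10*x^2 + 5*x - 1

Expanding det(x·I − A) (e.g. by cofactor expansion or by noting that A is similar to its Jordan form J, which has the same characteristic polynomial as A) gives
  χ_A(x) = x^5 - 5*x^4 + 10*x^3 - 10*x^2 + 5*x - 1
which factors as (x - 1)^5. The eigenvalues (with algebraic multiplicities) are λ = 1 with multiplicity 5.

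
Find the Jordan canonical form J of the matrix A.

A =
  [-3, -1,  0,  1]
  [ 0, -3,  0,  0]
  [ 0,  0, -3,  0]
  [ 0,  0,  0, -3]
J_2(-3) ⊕ J_1(-3) ⊕ J_1(-3)

The characteristic polynomial is
  det(x·I − A) = x^4 + 12*x^3 + 54*x^2 + 108*x + 81 = (x + 3)^4

Eigenvalues and multiplicities (the geometric multiplicity of λ is n − rank(A − λI), which equals the number of Jordan blocks for λ):
  λ = -3: algebraic multiplicity = 4, geometric multiplicity = 3

Determining the block sizes for each eigenvalue:
  λ = -3: 3 blocks summing to 4 forces exactly one block of size 2 and the rest size 1 → block sizes [2, 1, 1]

Assembling the blocks gives a Jordan form
J =
  [-3,  1,  0,  0]
  [ 0, -3,  0,  0]
  [ 0,  0, -3,  0]
  [ 0,  0,  0, -3]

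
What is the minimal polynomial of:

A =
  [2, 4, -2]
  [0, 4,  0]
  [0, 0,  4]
x^2 - 6*x + 8

The characteristic polynomial is χ_A(x) = (x - 4)^2*(x - 2), so the eigenvalues are known. The minimal polynomial is
  m_A(x) = Π_λ (x − λ)^{k_λ}
where k_λ is the size of the *largest* Jordan block for λ (equivalently, the smallest k with (A − λI)^k v = 0 for every generalised eigenvector v of λ).

  λ = 2: largest Jordan block has size 1, contributing (x − 2)
  λ = 4: largest Jordan block has size 1, contributing (x − 4)

So m_A(x) = (x - 4)*(x - 2) = x^2 - 6*x + 8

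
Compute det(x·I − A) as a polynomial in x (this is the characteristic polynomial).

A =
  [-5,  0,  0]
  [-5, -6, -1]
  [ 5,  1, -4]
x^3 + 15*x^2 + 75*x + 125

Expanding det(x·I − A) (e.g. by cofactor expansion or by noting that A is similar to its Jordan form J, which has the same characteristic polynomial as A) gives
  χ_A(x) = x^3 + 15*x^2 + 75*x + 125
which factors as (x + 5)^3. The eigenvalues (with algebraic multiplicities) are λ = -5 with multiplicity 3.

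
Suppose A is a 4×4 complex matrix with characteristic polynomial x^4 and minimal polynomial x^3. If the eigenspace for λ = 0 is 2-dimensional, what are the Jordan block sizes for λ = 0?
Block sizes for λ = 0: [3, 1]

Step 1 — from the characteristic polynomial, algebraic multiplicity of λ = 0 is 4. From dim ker(A − (0)·I) = 2, there are exactly 2 Jordan blocks for λ = 0.
Step 2 — from the minimal polynomial, the factor (x − 0)^3 tells us the largest block for λ = 0 has size 3.
Step 3 — with total size 4, 2 blocks, and largest block 3, the block sizes (in nonincreasing order) are [3, 1].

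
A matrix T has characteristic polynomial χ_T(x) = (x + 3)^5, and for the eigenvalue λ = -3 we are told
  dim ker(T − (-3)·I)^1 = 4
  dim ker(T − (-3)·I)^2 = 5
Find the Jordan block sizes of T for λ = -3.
Block sizes for λ = -3: [2, 1, 1, 1]

From the dimensions of kernels of powers, the number of Jordan blocks of size at least j is d_j − d_{j−1} where d_j = dim ker(N^j) (with d_0 = 0). Computing the differences gives [4, 1].
The number of blocks of size exactly k is (#blocks of size ≥ k) − (#blocks of size ≥ k + 1), so the partition is: 3 block(s) of size 1, 1 block(s) of size 2.
In nonincreasing order the block sizes are [2, 1, 1, 1].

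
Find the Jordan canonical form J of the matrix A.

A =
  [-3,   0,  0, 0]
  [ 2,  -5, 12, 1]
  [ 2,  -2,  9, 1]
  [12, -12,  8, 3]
J_1(-3) ⊕ J_1(-3) ⊕ J_2(5)

The characteristic polynomial is
  det(x·I − A) = x^4 - 4*x^3 - 26*x^2 + 60*x + 225 = (x - 5)^2*(x + 3)^2

Eigenvalues and multiplicities (the geometric multiplicity of λ is n − rank(A − λI), which equals the number of Jordan blocks for λ):
  λ = -3: algebraic multiplicity = 2, geometric multiplicity = 2
  λ = 5: algebraic multiplicity = 2, geometric multiplicity = 1

Determining the block sizes for each eigenvalue:
  λ = -3: gm = am = 2, so every block has size 1 → block sizes [1, 1]
  λ = 5: one block (gm = 1), so the single block has size am = 2 → block sizes [2]

Assembling the blocks gives a Jordan form
J =
  [-3,  0, 0, 0]
  [ 0, -3, 0, 0]
  [ 0,  0, 5, 1]
  [ 0,  0, 0, 5]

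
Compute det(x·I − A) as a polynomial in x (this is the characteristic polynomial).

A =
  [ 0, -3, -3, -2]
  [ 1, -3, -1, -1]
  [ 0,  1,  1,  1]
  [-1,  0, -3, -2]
x^4 + 4*x^3 + 6*x^2 + 4*x + 1

Expanding det(x·I − A) (e.g. by cofactor expansion or by noting that A is similar to its Jordan form J, which has the same characteristic polynomial as A) gives
  χ_A(x) = x^4 + 4*x^3 + 6*x^2 + 4*x + 1
which factors as (x + 1)^4. The eigenvalues (with algebraic multiplicities) are λ = -1 with multiplicity 4.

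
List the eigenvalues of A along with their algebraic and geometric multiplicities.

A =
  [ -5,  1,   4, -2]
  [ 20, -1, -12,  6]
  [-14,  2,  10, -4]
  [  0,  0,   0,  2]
λ = 1: alg = 2, geom = 1; λ = 2: alg = 2, geom = 2

Step 1 — factor the characteristic polynomial to read off the algebraic multiplicities:
  χ_A(x) = (x - 2)^2*(x - 1)^2

Step 2 — compute geometric multiplicities via the rank-nullity identity g(λ) = n − rank(A − λI):
  rank(A − (1)·I) = 3, so dim ker(A − (1)·I) = n − 3 = 1
  rank(A − (2)·I) = 2, so dim ker(A − (2)·I) = n − 2 = 2

Summary:
  λ = 1: algebraic multiplicity = 2, geometric multiplicity = 1
  λ = 2: algebraic multiplicity = 2, geometric multiplicity = 2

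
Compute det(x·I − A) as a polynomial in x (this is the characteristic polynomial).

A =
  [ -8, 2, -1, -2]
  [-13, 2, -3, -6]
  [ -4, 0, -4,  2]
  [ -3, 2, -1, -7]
x^4 + 17*x^3 + 108*x^2 + 304*x + 320

Expanding det(x·I − A) (e.g. by cofactor expansion or by noting that A is similar to its Jordan form J, which has the same characteristic polynomial as A) gives
  χ_A(x) = x^4 + 17*x^3 + 108*x^2 + 304*x + 320
which factors as (x + 4)^3*(x + 5). The eigenvalues (with algebraic multiplicities) are λ = -5 with multiplicity 1, λ = -4 with multiplicity 3.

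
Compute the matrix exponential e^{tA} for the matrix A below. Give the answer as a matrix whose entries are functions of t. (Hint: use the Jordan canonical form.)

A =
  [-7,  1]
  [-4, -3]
e^{tA} =
  [-2*t*exp(-5*t) + exp(-5*t), t*exp(-5*t)]
  [-4*t*exp(-5*t), 2*t*exp(-5*t) + exp(-5*t)]

Strategy: write A = P · J · P⁻¹ where J is a Jordan canonical form, so e^{tA} = P · e^{tJ} · P⁻¹, and e^{tJ} can be computed block-by-block.

A has Jordan form
J =
  [-5,  1]
  [ 0, -5]
(up to reordering of blocks).

Per-block formulas:
  For a 2×2 Jordan block J_2(-5): exp(t · J_2(-5)) = e^(-5t)·(I + t·N), where N is the 2×2 nilpotent shift.

After assembling e^{tJ} and conjugating by P, we get:

e^{tA} =
  [-2*t*exp(-5*t) + exp(-5*t), t*exp(-5*t)]
  [-4*t*exp(-5*t), 2*t*exp(-5*t) + exp(-5*t)]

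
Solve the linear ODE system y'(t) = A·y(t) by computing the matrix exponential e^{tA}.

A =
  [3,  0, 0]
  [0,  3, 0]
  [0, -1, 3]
e^{tA} =
  [exp(3*t), 0, 0]
  [0, exp(3*t), 0]
  [0, -t*exp(3*t), exp(3*t)]

Strategy: write A = P · J · P⁻¹ where J is a Jordan canonical form, so e^{tA} = P · e^{tJ} · P⁻¹, and e^{tJ} can be computed block-by-block.

A has Jordan form
J =
  [3, 1, 0]
  [0, 3, 0]
  [0, 0, 3]
(up to reordering of blocks).

Per-block formulas:
  For a 1×1 block at λ = 3: exp(t · [3]) = [e^(3t)].
  For a 2×2 Jordan block J_2(3): exp(t · J_2(3)) = e^(3t)·(I + t·N), where N is the 2×2 nilpotent shift.

After assembling e^{tJ} and conjugating by P, we get:

e^{tA} =
  [exp(3*t), 0, 0]
  [0, exp(3*t), 0]
  [0, -t*exp(3*t), exp(3*t)]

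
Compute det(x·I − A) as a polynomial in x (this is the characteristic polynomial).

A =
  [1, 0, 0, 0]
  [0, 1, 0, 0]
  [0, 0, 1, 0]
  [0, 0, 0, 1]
x^4 - 4*x^3 + 6*x^2 - 4*x + 1

Expanding det(x·I − A) (e.g. by cofactor expansion or by noting that A is similar to its Jordan form J, which has the same characteristic polynomial as A) gives
  χ_A(x) = x^4 - 4*x^3 + 6*x^2 - 4*x + 1
which factors as (x - 1)^4. The eigenvalues (with algebraic multiplicities) are λ = 1 with multiplicity 4.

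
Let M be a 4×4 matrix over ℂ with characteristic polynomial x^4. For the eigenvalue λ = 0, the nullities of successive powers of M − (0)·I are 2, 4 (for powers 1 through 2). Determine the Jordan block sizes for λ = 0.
Block sizes for λ = 0: [2, 2]

From the dimensions of kernels of powers, the number of Jordan blocks of size at least j is d_j − d_{j−1} where d_j = dim ker(N^j) (with d_0 = 0). Computing the differences gives [2, 2].
The number of blocks of size exactly k is (#blocks of size ≥ k) − (#blocks of size ≥ k + 1), so the partition is: 2 block(s) of size 2.
In nonincreasing order the block sizes are [2, 2].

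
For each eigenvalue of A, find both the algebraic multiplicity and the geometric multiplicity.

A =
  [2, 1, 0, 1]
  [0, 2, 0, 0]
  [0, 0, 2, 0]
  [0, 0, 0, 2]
λ = 2: alg = 4, geom = 3

Step 1 — factor the characteristic polynomial to read off the algebraic multiplicities:
  χ_A(x) = (x - 2)^4

Step 2 — compute geometric multiplicities via the rank-nullity identity g(λ) = n − rank(A − λI):
  rank(A − (2)·I) = 1, so dim ker(A − (2)·I) = n − 1 = 3

Summary:
  λ = 2: algebraic multiplicity = 4, geometric multiplicity = 3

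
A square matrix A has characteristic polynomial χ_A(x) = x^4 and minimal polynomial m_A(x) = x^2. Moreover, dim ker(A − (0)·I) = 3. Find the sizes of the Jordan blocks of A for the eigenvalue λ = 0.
Block sizes for λ = 0: [2, 1, 1]

Step 1 — from the characteristic polynomial, algebraic multiplicity of λ = 0 is 4. From dim ker(A − (0)·I) = 3, there are exactly 3 Jordan blocks for λ = 0.
Step 2 — from the minimal polynomial, the factor (x − 0)^2 tells us the largest block for λ = 0 has size 2.
Step 3 — with total size 4, 3 blocks, and largest block 2, the block sizes (in nonincreasing order) are [2, 1, 1].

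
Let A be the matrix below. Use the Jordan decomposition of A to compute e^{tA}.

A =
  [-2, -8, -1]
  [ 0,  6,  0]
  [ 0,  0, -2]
e^{tA} =
  [exp(-2*t), -exp(6*t) + exp(-2*t), -t*exp(-2*t)]
  [0, exp(6*t), 0]
  [0, 0, exp(-2*t)]

Strategy: write A = P · J · P⁻¹ where J is a Jordan canonical form, so e^{tA} = P · e^{tJ} · P⁻¹, and e^{tJ} can be computed block-by-block.

A has Jordan form
J =
  [-2,  1, 0]
  [ 0, -2, 0]
  [ 0,  0, 6]
(up to reordering of blocks).

Per-block formulas:
  For a 2×2 Jordan block J_2(-2): exp(t · J_2(-2)) = e^(-2t)·(I + t·N), where N is the 2×2 nilpotent shift.
  For a 1×1 block at λ = 6: exp(t · [6]) = [e^(6t)].

After assembling e^{tJ} and conjugating by P, we get:

e^{tA} =
  [exp(-2*t), -exp(6*t) + exp(-2*t), -t*exp(-2*t)]
  [0, exp(6*t), 0]
  [0, 0, exp(-2*t)]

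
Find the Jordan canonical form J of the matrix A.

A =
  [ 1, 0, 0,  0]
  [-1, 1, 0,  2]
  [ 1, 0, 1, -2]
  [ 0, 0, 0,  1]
J_2(1) ⊕ J_1(1) ⊕ J_1(1)

The characteristic polynomial is
  det(x·I − A) = x^4 - 4*x^3 + 6*x^2 - 4*x + 1 = (x - 1)^4

Eigenvalues and multiplicities (the geometric multiplicity of λ is n − rank(A − λI), which equals the number of Jordan blocks for λ):
  λ = 1: algebraic multiplicity = 4, geometric multiplicity = 3

Determining the block sizes for each eigenvalue:
  λ = 1: 3 blocks summing to 4 forces exactly one block of size 2 and the rest size 1 → block sizes [2, 1, 1]

Assembling the blocks gives a Jordan form
J =
  [1, 1, 0, 0]
  [0, 1, 0, 0]
  [0, 0, 1, 0]
  [0, 0, 0, 1]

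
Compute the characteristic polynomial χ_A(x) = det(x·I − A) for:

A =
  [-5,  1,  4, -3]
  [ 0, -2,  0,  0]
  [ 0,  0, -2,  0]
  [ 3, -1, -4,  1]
x^4 + 8*x^3 + 24*x^2 + 32*x + 16

Expanding det(x·I − A) (e.g. by cofactor expansion or by noting that A is similar to its Jordan form J, which has the same characteristic polynomial as A) gives
  χ_A(x) = x^4 + 8*x^3 + 24*x^2 + 32*x + 16
which factors as (x + 2)^4. The eigenvalues (with algebraic multiplicities) are λ = -2 with multiplicity 4.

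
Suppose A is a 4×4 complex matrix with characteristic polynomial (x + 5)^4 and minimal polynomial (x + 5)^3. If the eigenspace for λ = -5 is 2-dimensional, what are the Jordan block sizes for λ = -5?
Block sizes for λ = -5: [3, 1]

Step 1 — from the characteristic polynomial, algebraic multiplicity of λ = -5 is 4. From dim ker(A − (-5)·I) = 2, there are exactly 2 Jordan blocks for λ = -5.
Step 2 — from the minimal polynomial, the factor (x + 5)^3 tells us the largest block for λ = -5 has size 3.
Step 3 — with total size 4, 2 blocks, and largest block 3, the block sizes (in nonincreasing order) are [3, 1].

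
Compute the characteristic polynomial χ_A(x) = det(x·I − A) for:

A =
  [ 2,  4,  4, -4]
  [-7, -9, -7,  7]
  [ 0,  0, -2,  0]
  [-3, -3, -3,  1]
x^4 + 8*x^3 + 24*x^2 + 32*x + 16

Expanding det(x·I − A) (e.g. by cofactor expansion or by noting that A is similar to its Jordan form J, which has the same characteristic polynomial as A) gives
  χ_A(x) = x^4 + 8*x^3 + 24*x^2 + 32*x + 16
which factors as (x + 2)^4. The eigenvalues (with algebraic multiplicities) are λ = -2 with multiplicity 4.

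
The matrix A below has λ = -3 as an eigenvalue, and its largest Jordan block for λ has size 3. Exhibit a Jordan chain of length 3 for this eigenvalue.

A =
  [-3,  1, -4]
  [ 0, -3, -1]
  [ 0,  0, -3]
A Jordan chain for λ = -3 of length 3:
v_1 = (-1, 0, 0)ᵀ
v_2 = (-4, -1, 0)ᵀ
v_3 = (0, 0, 1)ᵀ

Let N = A − (-3)·I. We want v_3 with N^3 v_3 = 0 but N^2 v_3 ≠ 0; then v_{j-1} := N · v_j for j = 3, …, 2.

Pick v_3 = (0, 0, 1)ᵀ.
Then v_2 = N · v_3 = (-4, -1, 0)ᵀ.
Then v_1 = N · v_2 = (-1, 0, 0)ᵀ.

Sanity check: (A − (-3)·I) v_1 = (0, 0, 0)ᵀ = 0. ✓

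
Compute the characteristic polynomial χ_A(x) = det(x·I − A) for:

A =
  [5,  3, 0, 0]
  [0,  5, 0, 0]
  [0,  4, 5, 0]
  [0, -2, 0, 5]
x^4 - 20*x^3 + 150*x^2 - 500*x + 625

Expanding det(x·I − A) (e.g. by cofactor expansion or by noting that A is similar to its Jordan form J, which has the same characteristic polynomial as A) gives
  χ_A(x) = x^4 - 20*x^3 + 150*x^2 - 500*x + 625
which factors as (x - 5)^4. The eigenvalues (with algebraic multiplicities) are λ = 5 with multiplicity 4.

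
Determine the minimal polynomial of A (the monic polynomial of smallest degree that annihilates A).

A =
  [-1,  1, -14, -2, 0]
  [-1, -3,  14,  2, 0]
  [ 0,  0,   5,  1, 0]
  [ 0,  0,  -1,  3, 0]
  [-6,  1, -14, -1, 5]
x^5 - 9*x^4 + 8*x^3 + 92*x^2 - 96*x - 320

The characteristic polynomial is χ_A(x) = (x - 5)*(x - 4)^2*(x + 2)^2, so the eigenvalues are known. The minimal polynomial is
  m_A(x) = Π_λ (x − λ)^{k_λ}
where k_λ is the size of the *largest* Jordan block for λ (equivalently, the smallest k with (A − λI)^k v = 0 for every generalised eigenvector v of λ).

  λ = -2: largest Jordan block has size 2, contributing (x + 2)^2
  λ = 4: largest Jordan block has size 2, contributing (x − 4)^2
  λ = 5: largest Jordan block has size 1, contributing (x − 5)

So m_A(x) = (x - 5)*(x - 4)^2*(x + 2)^2 = x^5 - 9*x^4 + 8*x^3 + 92*x^2 - 96*x - 320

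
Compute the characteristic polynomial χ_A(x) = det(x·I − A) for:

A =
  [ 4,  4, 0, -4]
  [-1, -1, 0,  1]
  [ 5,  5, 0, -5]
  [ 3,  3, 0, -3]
x^4

Expanding det(x·I − A) (e.g. by cofactor expansion or by noting that A is similar to its Jordan form J, which has the same characteristic polynomial as A) gives
  χ_A(x) = x^4
which factors as x^4. The eigenvalues (with algebraic multiplicities) are λ = 0 with multiplicity 4.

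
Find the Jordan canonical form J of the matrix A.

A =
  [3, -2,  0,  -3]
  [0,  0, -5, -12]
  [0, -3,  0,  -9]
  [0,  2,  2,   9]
J_3(3) ⊕ J_1(3)

The characteristic polynomial is
  det(x·I − A) = x^4 - 12*x^3 + 54*x^2 - 108*x + 81 = (x - 3)^4

Eigenvalues and multiplicities (the geometric multiplicity of λ is n − rank(A − λI), which equals the number of Jordan blocks for λ):
  λ = 3: algebraic multiplicity = 4, geometric multiplicity = 2

Determining the block sizes for each eigenvalue:
  λ = 3: with am = 4 and gm = 2, the partition is not yet determined (e.g. several partitions of 4 into 2 parts exist). Let N = A − (3)·I. Computing rank(N^1) = 2, rank(N^2) = 1, rank(N^3) = 0; the number of blocks of size ≥ j is rank(N^{j−1}) − rank(N^j), giving [2, 1, 1]. So we have 1 block(s) of size 3, 1 block(s) of size 1 → block sizes [3, 1]

Assembling the blocks gives a Jordan form
J =
  [3, 1, 0, 0]
  [0, 3, 1, 0]
  [0, 0, 3, 0]
  [0, 0, 0, 3]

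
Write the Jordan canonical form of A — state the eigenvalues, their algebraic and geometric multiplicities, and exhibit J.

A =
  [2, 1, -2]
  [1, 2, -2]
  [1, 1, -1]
J_2(1) ⊕ J_1(1)

The characteristic polynomial is
  det(x·I − A) = x^3 - 3*x^2 + 3*x - 1 = (x - 1)^3

Eigenvalues and multiplicities (the geometric multiplicity of λ is n − rank(A − λI), which equals the number of Jordan blocks for λ):
  λ = 1: algebraic multiplicity = 3, geometric multiplicity = 2

Determining the block sizes for each eigenvalue:
  λ = 1: 2 blocks summing to 3 forces exactly one block of size 2 and the rest size 1 → block sizes [2, 1]

Assembling the blocks gives a Jordan form
J =
  [1, 1, 0]
  [0, 1, 0]
  [0, 0, 1]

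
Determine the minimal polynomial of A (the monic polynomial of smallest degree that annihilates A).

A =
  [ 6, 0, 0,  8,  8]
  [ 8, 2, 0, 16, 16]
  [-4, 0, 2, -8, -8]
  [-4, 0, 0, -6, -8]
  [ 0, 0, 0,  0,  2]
x^2 - 4

The characteristic polynomial is χ_A(x) = (x - 2)^4*(x + 2), so the eigenvalues are known. The minimal polynomial is
  m_A(x) = Π_λ (x − λ)^{k_λ}
where k_λ is the size of the *largest* Jordan block for λ (equivalently, the smallest k with (A − λI)^k v = 0 for every generalised eigenvector v of λ).

  λ = -2: largest Jordan block has size 1, contributing (x + 2)
  λ = 2: largest Jordan block has size 1, contributing (x − 2)

So m_A(x) = (x - 2)*(x + 2) = x^2 - 4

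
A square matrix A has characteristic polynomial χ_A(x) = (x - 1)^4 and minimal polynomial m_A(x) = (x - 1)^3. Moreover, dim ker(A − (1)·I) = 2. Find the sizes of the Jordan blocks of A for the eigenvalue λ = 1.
Block sizes for λ = 1: [3, 1]

Step 1 — from the characteristic polynomial, algebraic multiplicity of λ = 1 is 4. From dim ker(A − (1)·I) = 2, there are exactly 2 Jordan blocks for λ = 1.
Step 2 — from the minimal polynomial, the factor (x − 1)^3 tells us the largest block for λ = 1 has size 3.
Step 3 — with total size 4, 2 blocks, and largest block 3, the block sizes (in nonincreasing order) are [3, 1].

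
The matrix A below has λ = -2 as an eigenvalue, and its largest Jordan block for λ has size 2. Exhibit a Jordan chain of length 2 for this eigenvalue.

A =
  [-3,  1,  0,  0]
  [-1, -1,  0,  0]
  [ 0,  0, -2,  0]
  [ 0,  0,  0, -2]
A Jordan chain for λ = -2 of length 2:
v_1 = (-1, -1, 0, 0)ᵀ
v_2 = (1, 0, 0, 0)ᵀ

Let N = A − (-2)·I. We want v_2 with N^2 v_2 = 0 but N^1 v_2 ≠ 0; then v_{j-1} := N · v_j for j = 2, …, 2.

Pick v_2 = (1, 0, 0, 0)ᵀ.
Then v_1 = N · v_2 = (-1, -1, 0, 0)ᵀ.

Sanity check: (A − (-2)·I) v_1 = (0, 0, 0, 0)ᵀ = 0. ✓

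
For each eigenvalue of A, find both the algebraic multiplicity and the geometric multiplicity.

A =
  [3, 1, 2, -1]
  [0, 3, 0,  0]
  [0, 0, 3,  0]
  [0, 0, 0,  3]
λ = 3: alg = 4, geom = 3

Step 1 — factor the characteristic polynomial to read off the algebraic multiplicities:
  χ_A(x) = (x - 3)^4

Step 2 — compute geometric multiplicities via the rank-nullity identity g(λ) = n − rank(A − λI):
  rank(A − (3)·I) = 1, so dim ker(A − (3)·I) = n − 1 = 3

Summary:
  λ = 3: algebraic multiplicity = 4, geometric multiplicity = 3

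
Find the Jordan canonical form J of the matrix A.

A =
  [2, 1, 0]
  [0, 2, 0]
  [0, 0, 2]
J_2(2) ⊕ J_1(2)

The characteristic polynomial is
  det(x·I − A) = x^3 - 6*x^2 + 12*x - 8 = (x - 2)^3

Eigenvalues and multiplicities (the geometric multiplicity of λ is n − rank(A − λI), which equals the number of Jordan blocks for λ):
  λ = 2: algebraic multiplicity = 3, geometric multiplicity = 2

Determining the block sizes for each eigenvalue:
  λ = 2: 2 blocks summing to 3 forces exactly one block of size 2 and the rest size 1 → block sizes [2, 1]

Assembling the blocks gives a Jordan form
J =
  [2, 1, 0]
  [0, 2, 0]
  [0, 0, 2]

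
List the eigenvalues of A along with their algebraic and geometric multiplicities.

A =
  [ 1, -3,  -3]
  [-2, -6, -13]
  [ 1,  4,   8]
λ = 1: alg = 3, geom = 1

Step 1 — factor the characteristic polynomial to read off the algebraic multiplicities:
  χ_A(x) = (x - 1)^3

Step 2 — compute geometric multiplicities via the rank-nullity identity g(λ) = n − rank(A − λI):
  rank(A − (1)·I) = 2, so dim ker(A − (1)·I) = n − 2 = 1

Summary:
  λ = 1: algebraic multiplicity = 3, geometric multiplicity = 1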